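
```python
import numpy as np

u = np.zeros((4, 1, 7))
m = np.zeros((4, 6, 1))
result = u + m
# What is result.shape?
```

(4, 6, 7)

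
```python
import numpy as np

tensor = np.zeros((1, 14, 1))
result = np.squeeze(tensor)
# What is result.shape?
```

(14,)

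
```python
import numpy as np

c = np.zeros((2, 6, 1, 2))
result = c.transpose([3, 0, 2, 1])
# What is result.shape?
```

(2, 2, 1, 6)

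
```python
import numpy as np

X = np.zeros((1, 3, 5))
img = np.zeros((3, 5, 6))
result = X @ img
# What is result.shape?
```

(3, 3, 6)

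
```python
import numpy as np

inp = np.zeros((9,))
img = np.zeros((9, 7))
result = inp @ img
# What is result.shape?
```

(7,)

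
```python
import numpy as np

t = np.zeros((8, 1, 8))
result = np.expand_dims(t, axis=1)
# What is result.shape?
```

(8, 1, 1, 8)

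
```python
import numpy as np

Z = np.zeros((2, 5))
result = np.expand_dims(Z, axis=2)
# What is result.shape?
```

(2, 5, 1)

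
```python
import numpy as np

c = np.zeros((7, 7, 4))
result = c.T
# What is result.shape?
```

(4, 7, 7)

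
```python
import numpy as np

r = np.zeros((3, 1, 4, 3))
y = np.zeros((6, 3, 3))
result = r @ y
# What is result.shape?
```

(3, 6, 4, 3)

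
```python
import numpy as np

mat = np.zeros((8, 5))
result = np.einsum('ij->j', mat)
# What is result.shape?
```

(5,)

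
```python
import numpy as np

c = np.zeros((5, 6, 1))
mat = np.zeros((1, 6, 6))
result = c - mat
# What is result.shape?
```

(5, 6, 6)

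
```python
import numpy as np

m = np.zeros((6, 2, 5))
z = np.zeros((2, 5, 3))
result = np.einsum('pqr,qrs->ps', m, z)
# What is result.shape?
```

(6, 3)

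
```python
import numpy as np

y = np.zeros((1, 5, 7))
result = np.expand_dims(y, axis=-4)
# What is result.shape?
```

(1, 1, 5, 7)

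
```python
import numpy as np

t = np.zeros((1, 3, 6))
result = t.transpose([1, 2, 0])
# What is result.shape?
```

(3, 6, 1)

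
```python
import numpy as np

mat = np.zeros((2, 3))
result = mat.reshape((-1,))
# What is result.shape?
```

(6,)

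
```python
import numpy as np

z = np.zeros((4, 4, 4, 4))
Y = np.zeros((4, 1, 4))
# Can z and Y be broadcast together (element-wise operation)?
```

Yes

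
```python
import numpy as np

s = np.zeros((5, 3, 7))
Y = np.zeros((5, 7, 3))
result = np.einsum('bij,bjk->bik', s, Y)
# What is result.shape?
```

(5, 3, 3)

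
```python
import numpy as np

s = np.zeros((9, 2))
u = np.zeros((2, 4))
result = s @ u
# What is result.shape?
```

(9, 4)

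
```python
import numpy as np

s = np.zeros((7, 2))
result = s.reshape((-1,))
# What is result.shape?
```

(14,)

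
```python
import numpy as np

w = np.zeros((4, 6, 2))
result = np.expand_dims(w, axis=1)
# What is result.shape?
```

(4, 1, 6, 2)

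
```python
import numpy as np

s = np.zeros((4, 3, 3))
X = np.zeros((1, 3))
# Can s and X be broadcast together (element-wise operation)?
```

Yes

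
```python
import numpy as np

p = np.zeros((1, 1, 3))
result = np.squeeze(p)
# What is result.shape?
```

(3,)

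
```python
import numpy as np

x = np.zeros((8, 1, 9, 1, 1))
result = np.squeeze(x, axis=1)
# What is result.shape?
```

(8, 9, 1, 1)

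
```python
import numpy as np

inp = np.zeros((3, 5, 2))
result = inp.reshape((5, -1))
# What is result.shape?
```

(5, 6)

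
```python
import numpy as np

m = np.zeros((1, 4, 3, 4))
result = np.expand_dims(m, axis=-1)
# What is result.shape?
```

(1, 4, 3, 4, 1)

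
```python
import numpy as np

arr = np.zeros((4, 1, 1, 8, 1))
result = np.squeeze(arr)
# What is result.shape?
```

(4, 8)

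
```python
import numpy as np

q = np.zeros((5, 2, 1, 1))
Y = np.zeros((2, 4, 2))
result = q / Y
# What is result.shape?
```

(5, 2, 4, 2)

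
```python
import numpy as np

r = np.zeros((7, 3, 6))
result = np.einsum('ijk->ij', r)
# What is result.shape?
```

(7, 3)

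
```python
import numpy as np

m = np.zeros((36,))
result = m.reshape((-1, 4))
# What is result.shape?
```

(9, 4)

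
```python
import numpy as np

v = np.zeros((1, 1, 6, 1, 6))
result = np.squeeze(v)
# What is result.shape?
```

(6, 6)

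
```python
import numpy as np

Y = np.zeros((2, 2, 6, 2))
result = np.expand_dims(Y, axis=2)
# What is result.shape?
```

(2, 2, 1, 6, 2)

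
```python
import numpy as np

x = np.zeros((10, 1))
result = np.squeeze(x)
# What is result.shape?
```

(10,)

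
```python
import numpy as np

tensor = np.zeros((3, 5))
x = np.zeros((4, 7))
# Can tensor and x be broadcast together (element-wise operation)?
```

No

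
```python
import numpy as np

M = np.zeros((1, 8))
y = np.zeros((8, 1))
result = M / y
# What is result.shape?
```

(8, 8)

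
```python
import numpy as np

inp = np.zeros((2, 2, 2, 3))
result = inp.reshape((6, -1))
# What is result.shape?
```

(6, 4)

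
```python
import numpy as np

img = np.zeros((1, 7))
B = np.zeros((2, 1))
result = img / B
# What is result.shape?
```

(2, 7)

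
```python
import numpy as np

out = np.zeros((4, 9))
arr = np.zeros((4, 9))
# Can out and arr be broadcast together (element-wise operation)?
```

Yes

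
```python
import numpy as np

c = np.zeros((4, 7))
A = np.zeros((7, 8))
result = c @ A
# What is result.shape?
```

(4, 8)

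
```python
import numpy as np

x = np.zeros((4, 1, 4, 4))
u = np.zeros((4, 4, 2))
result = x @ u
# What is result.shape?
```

(4, 4, 4, 2)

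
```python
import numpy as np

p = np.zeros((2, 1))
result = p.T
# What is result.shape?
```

(1, 2)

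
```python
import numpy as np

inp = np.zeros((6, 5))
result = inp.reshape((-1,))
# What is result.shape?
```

(30,)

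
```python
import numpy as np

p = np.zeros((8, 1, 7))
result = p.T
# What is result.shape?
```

(7, 1, 8)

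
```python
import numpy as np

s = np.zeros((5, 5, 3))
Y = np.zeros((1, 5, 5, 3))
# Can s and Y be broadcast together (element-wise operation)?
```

Yes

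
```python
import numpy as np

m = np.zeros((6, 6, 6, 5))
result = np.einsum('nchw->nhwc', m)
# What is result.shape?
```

(6, 6, 5, 6)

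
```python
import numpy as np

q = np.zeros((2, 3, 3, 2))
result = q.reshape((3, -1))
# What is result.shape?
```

(3, 12)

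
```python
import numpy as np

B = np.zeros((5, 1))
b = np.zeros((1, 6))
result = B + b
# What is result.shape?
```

(5, 6)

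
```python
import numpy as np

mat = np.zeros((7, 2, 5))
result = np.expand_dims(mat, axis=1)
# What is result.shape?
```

(7, 1, 2, 5)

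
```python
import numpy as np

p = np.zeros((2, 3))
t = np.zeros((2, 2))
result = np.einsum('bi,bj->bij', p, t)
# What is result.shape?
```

(2, 3, 2)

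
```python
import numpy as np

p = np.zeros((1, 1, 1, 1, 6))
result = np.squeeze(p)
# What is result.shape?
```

(6,)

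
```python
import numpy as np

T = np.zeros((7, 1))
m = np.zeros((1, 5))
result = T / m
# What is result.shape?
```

(7, 5)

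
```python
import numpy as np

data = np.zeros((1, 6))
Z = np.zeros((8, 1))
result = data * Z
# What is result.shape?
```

(8, 6)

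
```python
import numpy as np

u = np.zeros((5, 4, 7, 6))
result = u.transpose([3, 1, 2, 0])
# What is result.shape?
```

(6, 4, 7, 5)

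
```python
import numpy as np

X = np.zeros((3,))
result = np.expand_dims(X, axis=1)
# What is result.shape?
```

(3, 1)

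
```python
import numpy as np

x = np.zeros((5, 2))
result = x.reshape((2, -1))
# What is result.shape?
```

(2, 5)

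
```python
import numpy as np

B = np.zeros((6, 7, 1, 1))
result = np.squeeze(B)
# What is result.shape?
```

(6, 7)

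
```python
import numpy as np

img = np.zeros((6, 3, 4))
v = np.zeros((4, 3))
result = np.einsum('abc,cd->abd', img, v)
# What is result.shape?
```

(6, 3, 3)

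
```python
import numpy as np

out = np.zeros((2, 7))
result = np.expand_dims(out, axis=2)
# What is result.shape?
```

(2, 7, 1)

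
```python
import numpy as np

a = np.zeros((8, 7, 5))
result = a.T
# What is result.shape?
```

(5, 7, 8)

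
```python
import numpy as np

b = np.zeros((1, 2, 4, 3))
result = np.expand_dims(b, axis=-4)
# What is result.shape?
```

(1, 1, 2, 4, 3)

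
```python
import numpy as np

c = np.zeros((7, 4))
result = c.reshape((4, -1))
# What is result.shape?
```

(4, 7)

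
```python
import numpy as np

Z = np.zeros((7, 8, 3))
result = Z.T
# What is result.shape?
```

(3, 8, 7)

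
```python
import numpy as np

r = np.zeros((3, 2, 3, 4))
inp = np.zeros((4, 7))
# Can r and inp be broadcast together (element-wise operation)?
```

No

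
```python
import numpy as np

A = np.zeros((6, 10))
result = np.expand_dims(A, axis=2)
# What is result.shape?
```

(6, 10, 1)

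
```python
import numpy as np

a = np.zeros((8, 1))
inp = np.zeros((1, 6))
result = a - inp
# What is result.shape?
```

(8, 6)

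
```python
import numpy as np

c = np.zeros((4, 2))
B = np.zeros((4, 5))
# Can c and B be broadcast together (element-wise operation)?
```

No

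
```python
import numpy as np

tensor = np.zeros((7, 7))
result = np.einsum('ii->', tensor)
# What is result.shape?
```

()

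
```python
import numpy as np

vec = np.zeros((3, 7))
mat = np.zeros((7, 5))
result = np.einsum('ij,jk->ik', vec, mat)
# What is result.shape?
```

(3, 5)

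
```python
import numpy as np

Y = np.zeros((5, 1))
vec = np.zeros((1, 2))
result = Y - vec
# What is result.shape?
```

(5, 2)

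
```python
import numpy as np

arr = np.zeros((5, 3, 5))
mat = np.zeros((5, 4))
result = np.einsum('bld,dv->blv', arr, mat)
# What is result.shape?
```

(5, 3, 4)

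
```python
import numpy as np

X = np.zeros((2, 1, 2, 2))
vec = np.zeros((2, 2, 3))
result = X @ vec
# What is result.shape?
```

(2, 2, 2, 3)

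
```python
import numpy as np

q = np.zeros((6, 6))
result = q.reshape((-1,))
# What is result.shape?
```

(36,)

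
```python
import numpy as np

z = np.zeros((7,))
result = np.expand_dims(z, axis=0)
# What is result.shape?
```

(1, 7)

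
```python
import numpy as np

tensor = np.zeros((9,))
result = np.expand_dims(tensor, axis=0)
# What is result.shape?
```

(1, 9)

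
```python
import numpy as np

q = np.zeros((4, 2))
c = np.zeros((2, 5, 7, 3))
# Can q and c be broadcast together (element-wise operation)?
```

No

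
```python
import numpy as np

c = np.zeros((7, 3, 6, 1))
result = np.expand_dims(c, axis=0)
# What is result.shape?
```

(1, 7, 3, 6, 1)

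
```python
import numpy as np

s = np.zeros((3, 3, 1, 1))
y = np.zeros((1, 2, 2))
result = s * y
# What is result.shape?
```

(3, 3, 2, 2)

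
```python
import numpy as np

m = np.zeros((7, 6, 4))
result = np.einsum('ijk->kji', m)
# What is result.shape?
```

(4, 6, 7)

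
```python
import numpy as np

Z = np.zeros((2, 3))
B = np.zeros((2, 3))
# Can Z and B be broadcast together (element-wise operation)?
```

Yes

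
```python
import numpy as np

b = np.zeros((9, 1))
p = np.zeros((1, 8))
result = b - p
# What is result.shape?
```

(9, 8)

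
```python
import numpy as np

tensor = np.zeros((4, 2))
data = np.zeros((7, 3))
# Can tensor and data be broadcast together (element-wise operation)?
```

No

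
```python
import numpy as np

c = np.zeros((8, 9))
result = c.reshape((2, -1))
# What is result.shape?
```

(2, 36)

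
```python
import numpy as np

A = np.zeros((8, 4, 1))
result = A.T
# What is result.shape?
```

(1, 4, 8)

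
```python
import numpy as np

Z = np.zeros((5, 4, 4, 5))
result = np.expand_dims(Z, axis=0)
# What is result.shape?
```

(1, 5, 4, 4, 5)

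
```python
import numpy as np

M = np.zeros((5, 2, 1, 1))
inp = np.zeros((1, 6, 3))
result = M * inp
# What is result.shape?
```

(5, 2, 6, 3)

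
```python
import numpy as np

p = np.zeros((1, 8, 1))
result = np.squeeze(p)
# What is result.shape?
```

(8,)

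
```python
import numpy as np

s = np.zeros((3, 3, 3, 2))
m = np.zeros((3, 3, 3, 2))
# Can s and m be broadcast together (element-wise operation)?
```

Yes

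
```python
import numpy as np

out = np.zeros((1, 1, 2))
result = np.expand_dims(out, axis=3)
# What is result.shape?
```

(1, 1, 2, 1)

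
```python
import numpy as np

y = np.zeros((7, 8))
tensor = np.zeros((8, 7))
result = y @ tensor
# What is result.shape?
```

(7, 7)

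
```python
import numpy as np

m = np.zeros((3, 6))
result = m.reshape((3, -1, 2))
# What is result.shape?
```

(3, 3, 2)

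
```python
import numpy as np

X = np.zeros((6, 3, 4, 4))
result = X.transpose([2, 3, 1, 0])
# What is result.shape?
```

(4, 4, 3, 6)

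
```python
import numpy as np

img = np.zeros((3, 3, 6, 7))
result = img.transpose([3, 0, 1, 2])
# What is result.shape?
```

(7, 3, 3, 6)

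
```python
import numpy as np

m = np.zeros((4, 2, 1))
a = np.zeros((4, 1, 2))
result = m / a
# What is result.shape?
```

(4, 2, 2)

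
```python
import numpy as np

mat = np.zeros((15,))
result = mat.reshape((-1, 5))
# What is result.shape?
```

(3, 5)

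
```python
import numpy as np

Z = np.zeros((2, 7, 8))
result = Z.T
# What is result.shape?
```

(8, 7, 2)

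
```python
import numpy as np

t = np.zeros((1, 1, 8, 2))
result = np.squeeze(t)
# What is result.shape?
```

(8, 2)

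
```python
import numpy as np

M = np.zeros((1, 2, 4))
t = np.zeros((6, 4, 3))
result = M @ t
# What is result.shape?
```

(6, 2, 3)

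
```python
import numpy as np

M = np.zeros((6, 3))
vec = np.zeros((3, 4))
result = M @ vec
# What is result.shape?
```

(6, 4)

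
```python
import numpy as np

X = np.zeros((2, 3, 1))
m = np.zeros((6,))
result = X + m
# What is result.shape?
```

(2, 3, 6)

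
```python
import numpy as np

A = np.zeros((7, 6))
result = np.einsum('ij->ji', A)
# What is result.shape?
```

(6, 7)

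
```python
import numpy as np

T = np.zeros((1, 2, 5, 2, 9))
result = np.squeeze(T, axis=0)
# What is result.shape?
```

(2, 5, 2, 9)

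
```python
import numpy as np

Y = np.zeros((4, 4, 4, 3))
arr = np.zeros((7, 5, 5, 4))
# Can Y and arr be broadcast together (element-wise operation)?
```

No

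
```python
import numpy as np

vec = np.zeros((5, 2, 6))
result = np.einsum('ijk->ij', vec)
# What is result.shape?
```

(5, 2)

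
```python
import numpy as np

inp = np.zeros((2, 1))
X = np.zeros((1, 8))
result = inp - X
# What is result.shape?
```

(2, 8)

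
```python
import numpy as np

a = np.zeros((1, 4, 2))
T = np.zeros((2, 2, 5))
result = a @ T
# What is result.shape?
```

(2, 4, 5)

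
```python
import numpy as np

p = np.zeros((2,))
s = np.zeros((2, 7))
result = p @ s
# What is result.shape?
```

(7,)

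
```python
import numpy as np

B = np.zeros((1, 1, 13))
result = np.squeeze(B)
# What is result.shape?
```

(13,)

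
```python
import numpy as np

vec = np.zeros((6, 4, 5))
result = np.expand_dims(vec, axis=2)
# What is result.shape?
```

(6, 4, 1, 5)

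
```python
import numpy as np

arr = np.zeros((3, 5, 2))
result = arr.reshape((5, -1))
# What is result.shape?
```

(5, 6)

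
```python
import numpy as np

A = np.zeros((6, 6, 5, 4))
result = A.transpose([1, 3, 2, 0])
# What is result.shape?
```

(6, 4, 5, 6)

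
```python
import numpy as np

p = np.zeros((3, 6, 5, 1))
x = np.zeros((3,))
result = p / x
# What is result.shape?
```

(3, 6, 5, 3)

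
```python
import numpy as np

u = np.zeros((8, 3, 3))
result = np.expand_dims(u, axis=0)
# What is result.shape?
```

(1, 8, 3, 3)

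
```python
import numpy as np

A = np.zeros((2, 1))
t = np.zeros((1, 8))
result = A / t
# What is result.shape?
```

(2, 8)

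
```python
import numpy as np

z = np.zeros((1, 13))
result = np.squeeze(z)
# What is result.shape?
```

(13,)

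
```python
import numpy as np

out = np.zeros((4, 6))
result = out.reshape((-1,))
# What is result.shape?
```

(24,)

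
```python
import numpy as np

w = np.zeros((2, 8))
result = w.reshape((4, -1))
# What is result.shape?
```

(4, 4)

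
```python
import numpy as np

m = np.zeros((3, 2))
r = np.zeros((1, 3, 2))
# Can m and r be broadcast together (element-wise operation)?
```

Yes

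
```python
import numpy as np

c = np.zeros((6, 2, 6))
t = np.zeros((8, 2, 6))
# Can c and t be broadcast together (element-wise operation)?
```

No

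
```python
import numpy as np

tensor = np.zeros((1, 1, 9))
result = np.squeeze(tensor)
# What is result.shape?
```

(9,)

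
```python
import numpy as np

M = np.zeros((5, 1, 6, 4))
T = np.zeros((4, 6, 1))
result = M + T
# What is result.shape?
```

(5, 4, 6, 4)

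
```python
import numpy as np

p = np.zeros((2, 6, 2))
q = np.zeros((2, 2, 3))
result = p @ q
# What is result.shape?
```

(2, 6, 3)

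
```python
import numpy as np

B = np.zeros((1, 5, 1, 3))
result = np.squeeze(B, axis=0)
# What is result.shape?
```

(5, 1, 3)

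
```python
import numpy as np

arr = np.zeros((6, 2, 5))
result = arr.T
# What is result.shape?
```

(5, 2, 6)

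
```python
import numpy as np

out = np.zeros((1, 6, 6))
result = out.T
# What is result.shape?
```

(6, 6, 1)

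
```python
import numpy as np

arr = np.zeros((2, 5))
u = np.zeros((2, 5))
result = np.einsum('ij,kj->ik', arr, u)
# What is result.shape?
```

(2, 2)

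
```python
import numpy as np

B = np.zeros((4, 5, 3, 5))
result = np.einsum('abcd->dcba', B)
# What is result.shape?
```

(5, 3, 5, 4)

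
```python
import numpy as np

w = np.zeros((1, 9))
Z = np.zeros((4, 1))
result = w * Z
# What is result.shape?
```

(4, 9)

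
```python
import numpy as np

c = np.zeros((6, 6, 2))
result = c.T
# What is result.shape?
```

(2, 6, 6)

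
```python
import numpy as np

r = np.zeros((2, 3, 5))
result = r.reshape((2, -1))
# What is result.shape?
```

(2, 15)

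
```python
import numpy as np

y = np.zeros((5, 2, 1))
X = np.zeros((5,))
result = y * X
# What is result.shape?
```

(5, 2, 5)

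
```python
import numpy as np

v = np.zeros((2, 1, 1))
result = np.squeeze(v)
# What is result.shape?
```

(2,)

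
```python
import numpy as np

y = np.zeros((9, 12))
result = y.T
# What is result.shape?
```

(12, 9)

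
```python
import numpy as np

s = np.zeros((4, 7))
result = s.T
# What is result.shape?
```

(7, 4)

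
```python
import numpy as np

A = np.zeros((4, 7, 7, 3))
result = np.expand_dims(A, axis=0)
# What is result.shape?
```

(1, 4, 7, 7, 3)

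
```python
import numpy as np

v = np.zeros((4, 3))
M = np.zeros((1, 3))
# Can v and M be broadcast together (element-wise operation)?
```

Yes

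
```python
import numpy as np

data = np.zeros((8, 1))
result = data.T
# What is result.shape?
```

(1, 8)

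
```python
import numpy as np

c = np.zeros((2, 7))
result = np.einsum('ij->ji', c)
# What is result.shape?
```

(7, 2)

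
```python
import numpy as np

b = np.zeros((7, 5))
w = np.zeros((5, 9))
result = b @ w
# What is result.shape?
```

(7, 9)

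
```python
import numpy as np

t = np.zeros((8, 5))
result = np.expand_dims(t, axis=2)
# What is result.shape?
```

(8, 5, 1)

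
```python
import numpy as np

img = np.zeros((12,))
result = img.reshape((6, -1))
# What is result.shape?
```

(6, 2)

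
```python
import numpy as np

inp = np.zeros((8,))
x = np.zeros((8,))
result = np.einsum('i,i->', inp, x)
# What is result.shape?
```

()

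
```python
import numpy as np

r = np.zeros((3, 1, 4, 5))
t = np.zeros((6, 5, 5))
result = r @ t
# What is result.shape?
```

(3, 6, 4, 5)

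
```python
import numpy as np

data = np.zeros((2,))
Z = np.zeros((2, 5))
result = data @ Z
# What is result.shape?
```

(5,)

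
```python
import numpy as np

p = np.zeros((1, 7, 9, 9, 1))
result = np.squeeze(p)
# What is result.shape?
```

(7, 9, 9)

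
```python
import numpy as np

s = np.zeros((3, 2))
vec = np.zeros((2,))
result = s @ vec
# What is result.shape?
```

(3,)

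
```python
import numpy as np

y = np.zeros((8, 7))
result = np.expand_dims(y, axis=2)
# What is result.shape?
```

(8, 7, 1)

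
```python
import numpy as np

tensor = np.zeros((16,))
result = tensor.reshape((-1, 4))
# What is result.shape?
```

(4, 4)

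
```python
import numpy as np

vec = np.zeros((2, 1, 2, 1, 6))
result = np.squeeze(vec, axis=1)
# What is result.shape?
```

(2, 2, 1, 6)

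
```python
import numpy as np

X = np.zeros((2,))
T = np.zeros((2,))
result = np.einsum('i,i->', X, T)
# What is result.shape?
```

()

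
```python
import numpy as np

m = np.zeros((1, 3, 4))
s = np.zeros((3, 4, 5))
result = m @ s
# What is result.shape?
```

(3, 3, 5)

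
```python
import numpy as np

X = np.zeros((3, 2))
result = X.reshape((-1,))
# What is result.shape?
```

(6,)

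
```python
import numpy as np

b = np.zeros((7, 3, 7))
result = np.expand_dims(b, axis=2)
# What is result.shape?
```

(7, 3, 1, 7)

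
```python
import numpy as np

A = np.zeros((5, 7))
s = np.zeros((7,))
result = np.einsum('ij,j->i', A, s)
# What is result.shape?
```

(5,)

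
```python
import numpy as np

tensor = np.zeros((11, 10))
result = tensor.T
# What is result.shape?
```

(10, 11)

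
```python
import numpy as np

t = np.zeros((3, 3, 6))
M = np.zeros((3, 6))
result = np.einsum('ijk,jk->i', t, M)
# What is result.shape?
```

(3,)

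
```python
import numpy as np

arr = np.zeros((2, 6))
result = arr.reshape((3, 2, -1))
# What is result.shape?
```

(3, 2, 2)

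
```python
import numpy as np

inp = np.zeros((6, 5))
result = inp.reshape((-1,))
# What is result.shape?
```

(30,)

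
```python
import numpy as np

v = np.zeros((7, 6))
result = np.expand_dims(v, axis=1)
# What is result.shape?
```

(7, 1, 6)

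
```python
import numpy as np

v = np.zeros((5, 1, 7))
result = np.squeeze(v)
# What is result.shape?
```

(5, 7)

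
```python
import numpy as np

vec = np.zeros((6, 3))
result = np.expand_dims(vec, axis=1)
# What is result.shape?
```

(6, 1, 3)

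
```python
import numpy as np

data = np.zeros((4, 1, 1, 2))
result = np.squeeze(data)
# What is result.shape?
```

(4, 2)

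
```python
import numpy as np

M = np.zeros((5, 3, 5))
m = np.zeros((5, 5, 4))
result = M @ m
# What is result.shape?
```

(5, 3, 4)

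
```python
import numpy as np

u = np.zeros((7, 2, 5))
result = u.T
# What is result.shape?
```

(5, 2, 7)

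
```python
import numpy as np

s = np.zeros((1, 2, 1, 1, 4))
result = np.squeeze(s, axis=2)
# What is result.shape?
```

(1, 2, 1, 4)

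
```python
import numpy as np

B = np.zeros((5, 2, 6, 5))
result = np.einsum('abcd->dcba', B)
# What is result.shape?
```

(5, 6, 2, 5)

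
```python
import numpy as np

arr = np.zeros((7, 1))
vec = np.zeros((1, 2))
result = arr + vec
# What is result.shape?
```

(7, 2)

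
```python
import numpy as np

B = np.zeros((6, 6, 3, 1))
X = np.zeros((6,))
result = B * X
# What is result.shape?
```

(6, 6, 3, 6)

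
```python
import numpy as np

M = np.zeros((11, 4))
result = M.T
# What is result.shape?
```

(4, 11)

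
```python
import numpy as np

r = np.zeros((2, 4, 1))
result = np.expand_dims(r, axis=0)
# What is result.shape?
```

(1, 2, 4, 1)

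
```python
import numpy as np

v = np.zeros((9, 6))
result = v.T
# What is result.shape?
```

(6, 9)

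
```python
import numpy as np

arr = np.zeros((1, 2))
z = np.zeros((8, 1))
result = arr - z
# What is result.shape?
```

(8, 2)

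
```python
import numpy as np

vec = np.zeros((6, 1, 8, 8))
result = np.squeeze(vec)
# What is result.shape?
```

(6, 8, 8)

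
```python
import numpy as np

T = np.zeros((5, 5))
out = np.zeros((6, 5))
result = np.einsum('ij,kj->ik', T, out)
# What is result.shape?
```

(5, 6)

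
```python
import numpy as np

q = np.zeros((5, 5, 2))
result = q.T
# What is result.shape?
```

(2, 5, 5)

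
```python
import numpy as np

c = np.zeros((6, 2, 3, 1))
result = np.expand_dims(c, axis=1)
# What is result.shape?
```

(6, 1, 2, 3, 1)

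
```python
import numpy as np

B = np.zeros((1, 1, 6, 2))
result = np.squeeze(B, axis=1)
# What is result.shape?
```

(1, 6, 2)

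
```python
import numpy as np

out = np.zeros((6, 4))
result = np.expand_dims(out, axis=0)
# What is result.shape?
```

(1, 6, 4)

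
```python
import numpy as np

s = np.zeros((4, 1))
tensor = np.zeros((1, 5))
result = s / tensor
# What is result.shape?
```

(4, 5)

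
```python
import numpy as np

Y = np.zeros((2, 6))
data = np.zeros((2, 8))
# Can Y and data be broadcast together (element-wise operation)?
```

No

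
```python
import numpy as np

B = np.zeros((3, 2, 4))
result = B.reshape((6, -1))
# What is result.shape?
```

(6, 4)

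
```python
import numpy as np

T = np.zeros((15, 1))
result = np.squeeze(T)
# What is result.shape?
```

(15,)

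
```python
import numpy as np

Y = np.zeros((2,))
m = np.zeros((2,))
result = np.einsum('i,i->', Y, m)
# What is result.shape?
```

()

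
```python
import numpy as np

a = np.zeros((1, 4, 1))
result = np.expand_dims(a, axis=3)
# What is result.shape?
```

(1, 4, 1, 1)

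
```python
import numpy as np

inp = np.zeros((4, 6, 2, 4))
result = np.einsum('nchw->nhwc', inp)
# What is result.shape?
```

(4, 2, 4, 6)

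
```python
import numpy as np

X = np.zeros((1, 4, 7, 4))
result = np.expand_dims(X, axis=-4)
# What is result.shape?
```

(1, 1, 4, 7, 4)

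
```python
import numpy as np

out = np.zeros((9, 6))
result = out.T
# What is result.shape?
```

(6, 9)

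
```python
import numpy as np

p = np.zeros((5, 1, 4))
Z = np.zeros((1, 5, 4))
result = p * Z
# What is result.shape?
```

(5, 5, 4)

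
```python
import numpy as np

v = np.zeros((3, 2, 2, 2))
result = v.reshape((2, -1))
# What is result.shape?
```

(2, 12)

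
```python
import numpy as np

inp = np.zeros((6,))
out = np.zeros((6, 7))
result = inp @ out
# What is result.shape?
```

(7,)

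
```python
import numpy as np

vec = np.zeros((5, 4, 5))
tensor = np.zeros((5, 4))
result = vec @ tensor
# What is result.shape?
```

(5, 4, 4)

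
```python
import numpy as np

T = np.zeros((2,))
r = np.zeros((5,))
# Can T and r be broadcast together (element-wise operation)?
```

No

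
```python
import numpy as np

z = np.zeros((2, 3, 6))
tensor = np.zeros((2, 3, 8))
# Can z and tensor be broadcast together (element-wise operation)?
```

No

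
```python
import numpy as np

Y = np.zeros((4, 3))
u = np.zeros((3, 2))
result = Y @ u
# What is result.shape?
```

(4, 2)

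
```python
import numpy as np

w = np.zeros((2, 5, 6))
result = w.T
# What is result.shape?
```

(6, 5, 2)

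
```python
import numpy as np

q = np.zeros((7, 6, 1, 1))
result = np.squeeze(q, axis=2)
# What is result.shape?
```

(7, 6, 1)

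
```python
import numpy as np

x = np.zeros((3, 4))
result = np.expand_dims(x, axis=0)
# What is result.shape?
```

(1, 3, 4)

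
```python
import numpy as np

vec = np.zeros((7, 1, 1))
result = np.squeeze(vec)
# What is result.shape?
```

(7,)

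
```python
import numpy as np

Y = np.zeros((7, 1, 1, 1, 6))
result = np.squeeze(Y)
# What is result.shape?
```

(7, 6)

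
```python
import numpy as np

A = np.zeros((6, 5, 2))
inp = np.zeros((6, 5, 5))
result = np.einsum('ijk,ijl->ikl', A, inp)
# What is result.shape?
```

(6, 2, 5)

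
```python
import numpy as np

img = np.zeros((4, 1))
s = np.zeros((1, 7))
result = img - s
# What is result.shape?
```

(4, 7)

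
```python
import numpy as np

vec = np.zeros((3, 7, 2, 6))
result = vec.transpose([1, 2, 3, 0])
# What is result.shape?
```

(7, 2, 6, 3)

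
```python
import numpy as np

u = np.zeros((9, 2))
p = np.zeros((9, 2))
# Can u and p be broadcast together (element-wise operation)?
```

Yes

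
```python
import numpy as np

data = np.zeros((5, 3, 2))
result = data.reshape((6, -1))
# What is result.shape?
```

(6, 5)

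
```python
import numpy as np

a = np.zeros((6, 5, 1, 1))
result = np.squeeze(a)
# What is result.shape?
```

(6, 5)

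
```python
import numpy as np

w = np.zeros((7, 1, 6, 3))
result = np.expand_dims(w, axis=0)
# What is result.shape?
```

(1, 7, 1, 6, 3)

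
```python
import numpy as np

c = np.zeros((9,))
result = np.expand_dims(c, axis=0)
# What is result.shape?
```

(1, 9)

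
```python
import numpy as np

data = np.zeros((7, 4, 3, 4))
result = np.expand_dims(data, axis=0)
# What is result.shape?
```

(1, 7, 4, 3, 4)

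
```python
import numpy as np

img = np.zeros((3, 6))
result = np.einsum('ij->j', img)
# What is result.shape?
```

(6,)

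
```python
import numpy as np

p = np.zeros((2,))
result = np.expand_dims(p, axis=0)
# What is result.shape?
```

(1, 2)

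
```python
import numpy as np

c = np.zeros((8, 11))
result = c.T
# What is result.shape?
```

(11, 8)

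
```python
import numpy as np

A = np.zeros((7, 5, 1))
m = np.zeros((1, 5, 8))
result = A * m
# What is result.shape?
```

(7, 5, 8)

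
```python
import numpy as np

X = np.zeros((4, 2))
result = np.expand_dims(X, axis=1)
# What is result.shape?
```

(4, 1, 2)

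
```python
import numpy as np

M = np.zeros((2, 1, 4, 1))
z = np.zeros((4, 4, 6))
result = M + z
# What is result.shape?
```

(2, 4, 4, 6)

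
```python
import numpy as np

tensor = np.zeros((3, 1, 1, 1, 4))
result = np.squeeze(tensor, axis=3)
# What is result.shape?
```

(3, 1, 1, 4)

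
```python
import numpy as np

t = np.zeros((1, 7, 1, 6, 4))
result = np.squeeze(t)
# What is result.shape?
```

(7, 6, 4)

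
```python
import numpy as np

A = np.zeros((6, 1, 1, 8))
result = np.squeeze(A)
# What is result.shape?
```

(6, 8)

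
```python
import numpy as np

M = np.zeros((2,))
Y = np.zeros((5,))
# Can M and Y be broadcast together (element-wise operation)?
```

No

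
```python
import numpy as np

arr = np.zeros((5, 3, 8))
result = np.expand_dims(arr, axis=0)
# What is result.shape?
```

(1, 5, 3, 8)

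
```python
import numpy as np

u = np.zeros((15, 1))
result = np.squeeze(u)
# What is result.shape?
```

(15,)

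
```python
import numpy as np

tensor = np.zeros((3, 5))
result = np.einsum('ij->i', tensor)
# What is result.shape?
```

(3,)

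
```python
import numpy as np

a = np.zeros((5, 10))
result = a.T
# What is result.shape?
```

(10, 5)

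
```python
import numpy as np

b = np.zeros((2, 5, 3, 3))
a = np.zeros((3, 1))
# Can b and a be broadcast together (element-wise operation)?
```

Yes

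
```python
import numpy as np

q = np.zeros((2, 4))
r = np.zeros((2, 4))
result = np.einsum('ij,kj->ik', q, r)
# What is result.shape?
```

(2, 2)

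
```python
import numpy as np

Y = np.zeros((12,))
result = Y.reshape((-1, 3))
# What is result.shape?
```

(4, 3)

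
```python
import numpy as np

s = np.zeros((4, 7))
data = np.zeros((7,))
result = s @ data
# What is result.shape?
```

(4,)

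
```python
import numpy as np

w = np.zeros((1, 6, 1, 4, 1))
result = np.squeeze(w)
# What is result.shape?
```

(6, 4)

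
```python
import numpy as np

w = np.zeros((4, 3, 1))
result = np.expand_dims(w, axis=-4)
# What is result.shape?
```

(1, 4, 3, 1)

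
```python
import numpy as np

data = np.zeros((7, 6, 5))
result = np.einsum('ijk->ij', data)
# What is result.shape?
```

(7, 6)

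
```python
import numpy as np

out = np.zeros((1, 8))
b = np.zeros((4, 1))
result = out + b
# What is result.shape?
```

(4, 8)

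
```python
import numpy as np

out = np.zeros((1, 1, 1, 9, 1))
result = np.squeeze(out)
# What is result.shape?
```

(9,)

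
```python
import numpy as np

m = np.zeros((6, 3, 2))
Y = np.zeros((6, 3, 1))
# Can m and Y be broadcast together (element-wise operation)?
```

Yes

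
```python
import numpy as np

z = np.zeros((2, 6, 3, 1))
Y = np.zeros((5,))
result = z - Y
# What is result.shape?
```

(2, 6, 3, 5)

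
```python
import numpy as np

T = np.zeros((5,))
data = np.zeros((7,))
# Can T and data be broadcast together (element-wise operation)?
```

No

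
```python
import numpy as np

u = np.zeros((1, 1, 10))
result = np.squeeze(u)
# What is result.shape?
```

(10,)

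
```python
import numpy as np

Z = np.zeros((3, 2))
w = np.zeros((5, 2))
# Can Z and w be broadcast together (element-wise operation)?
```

No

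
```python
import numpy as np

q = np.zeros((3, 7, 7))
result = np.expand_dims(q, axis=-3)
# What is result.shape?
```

(3, 1, 7, 7)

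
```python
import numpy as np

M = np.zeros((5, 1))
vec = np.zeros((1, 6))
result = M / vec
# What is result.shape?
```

(5, 6)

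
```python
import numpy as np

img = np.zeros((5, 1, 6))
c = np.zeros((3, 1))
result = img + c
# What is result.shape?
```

(5, 3, 6)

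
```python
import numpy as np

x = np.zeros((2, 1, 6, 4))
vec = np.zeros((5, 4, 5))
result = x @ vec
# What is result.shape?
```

(2, 5, 6, 5)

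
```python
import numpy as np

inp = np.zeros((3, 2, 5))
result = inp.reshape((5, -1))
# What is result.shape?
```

(5, 6)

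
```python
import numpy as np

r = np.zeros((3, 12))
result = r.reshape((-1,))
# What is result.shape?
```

(36,)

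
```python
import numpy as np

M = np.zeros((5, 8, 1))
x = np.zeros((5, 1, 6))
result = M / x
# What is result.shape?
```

(5, 8, 6)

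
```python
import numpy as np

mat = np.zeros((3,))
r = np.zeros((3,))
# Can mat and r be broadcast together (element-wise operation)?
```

Yes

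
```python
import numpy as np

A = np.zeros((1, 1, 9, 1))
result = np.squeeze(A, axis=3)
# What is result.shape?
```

(1, 1, 9)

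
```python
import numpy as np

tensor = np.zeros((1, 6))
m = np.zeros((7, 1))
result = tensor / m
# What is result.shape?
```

(7, 6)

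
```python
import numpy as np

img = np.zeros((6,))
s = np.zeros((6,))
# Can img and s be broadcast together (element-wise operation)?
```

Yes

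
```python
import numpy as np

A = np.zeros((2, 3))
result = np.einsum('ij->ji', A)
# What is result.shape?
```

(3, 2)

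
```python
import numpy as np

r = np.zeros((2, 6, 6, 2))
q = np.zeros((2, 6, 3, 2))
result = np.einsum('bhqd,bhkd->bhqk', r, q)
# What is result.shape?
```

(2, 6, 6, 3)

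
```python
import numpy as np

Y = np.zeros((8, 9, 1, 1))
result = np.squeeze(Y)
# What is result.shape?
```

(8, 9)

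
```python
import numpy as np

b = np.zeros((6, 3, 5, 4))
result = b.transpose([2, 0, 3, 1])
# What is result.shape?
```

(5, 6, 4, 3)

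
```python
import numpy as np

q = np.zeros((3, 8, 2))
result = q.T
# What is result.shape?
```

(2, 8, 3)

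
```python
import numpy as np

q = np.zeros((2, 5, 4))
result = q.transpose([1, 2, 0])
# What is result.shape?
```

(5, 4, 2)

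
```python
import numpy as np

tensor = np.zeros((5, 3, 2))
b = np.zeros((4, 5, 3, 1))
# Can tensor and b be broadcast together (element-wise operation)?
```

Yes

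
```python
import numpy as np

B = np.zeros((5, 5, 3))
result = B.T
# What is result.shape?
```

(3, 5, 5)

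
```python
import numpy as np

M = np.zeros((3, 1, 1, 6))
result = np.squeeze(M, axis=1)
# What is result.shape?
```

(3, 1, 6)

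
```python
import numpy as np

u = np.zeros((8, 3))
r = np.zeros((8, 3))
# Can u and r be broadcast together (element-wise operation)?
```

Yes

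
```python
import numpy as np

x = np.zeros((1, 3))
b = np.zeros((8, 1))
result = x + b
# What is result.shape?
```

(8, 3)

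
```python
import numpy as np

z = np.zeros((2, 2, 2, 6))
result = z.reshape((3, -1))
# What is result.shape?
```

(3, 16)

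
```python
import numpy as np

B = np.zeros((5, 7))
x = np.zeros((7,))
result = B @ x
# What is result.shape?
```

(5,)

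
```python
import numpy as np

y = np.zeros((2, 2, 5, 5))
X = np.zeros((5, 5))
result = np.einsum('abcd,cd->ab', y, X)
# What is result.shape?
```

(2, 2)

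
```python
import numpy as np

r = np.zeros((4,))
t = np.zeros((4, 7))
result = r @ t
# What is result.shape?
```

(7,)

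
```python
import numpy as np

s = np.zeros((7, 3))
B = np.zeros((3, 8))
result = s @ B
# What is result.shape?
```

(7, 8)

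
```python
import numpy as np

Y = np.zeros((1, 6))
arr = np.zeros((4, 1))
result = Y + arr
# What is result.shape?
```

(4, 6)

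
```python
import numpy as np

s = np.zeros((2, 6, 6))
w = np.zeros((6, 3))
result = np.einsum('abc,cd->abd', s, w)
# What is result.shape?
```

(2, 6, 3)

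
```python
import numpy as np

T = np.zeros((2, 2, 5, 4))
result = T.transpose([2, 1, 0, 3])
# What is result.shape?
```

(5, 2, 2, 4)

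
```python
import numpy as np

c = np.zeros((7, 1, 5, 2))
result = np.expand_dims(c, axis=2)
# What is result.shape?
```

(7, 1, 1, 5, 2)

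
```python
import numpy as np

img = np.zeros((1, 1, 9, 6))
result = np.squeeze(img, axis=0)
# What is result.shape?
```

(1, 9, 6)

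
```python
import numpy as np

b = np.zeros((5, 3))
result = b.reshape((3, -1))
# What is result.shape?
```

(3, 5)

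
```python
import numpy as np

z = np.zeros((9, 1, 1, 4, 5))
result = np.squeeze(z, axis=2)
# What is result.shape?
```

(9, 1, 4, 5)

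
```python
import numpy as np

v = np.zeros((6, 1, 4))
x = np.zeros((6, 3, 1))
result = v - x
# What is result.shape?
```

(6, 3, 4)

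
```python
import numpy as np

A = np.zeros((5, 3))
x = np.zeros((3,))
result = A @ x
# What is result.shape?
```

(5,)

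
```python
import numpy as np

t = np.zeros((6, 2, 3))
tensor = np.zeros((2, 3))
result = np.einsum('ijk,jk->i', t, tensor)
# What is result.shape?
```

(6,)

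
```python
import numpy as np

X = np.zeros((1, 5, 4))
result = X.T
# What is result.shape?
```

(4, 5, 1)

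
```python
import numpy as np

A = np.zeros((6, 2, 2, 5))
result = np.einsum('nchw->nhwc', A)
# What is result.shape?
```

(6, 2, 5, 2)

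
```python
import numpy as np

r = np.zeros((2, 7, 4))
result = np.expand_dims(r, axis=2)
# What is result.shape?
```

(2, 7, 1, 4)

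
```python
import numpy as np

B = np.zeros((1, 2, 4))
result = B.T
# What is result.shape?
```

(4, 2, 1)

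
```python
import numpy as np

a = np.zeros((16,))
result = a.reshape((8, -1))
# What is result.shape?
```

(8, 2)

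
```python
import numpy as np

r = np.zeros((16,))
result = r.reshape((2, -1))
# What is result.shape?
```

(2, 8)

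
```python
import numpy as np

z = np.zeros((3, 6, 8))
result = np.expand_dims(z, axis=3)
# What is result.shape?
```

(3, 6, 8, 1)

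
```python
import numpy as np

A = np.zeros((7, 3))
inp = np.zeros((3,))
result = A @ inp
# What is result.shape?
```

(7,)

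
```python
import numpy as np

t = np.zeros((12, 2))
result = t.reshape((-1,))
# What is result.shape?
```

(24,)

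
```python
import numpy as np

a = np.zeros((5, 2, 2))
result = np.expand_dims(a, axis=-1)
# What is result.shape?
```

(5, 2, 2, 1)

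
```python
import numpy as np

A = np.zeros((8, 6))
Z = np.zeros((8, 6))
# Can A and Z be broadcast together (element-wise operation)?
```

Yes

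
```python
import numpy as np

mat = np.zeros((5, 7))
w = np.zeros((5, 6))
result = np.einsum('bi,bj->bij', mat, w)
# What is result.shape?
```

(5, 7, 6)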